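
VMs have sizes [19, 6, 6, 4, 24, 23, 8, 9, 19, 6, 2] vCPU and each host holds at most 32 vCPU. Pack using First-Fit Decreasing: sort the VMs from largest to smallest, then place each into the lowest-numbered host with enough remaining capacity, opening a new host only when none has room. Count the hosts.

Sorted descending: 24, 23, 19, 19, 9, 8, 6, 6, 6, 4, 2.
host 1: place 24 vCPU, 8 vCPU left
host 2: place 23 vCPU, 9 vCPU left
host 3: place 19 vCPU, 13 vCPU left
host 4: place 19 vCPU, 13 vCPU left
host 2: place 9 vCPU, 0 vCPU left
host 1: place 8 vCPU, 0 vCPU left
host 3: place 6 vCPU, 7 vCPU left
host 3: place 6 vCPU, 1 vCPU left
host 4: place 6 vCPU, 7 vCPU left
host 4: place 4 vCPU, 3 vCPU left
host 4: place 2 vCPU, 1 vCPU left

4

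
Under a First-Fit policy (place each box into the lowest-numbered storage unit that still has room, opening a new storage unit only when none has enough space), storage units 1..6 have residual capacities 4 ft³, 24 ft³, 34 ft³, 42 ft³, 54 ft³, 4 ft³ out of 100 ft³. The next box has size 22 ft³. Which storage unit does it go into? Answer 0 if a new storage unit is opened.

2

Storage units with room: storage unit 2 (24 ft³), storage unit 3 (34 ft³), storage unit 4 (42 ft³), storage unit 5 (54 ft³).
The first with room is storage unit 2.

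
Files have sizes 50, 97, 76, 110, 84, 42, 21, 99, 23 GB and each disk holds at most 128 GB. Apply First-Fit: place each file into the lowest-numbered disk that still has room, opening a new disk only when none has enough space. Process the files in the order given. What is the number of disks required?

disk 1: place 50 GB, 78 GB left
disk 2: place 97 GB, 31 GB left
disk 1: place 76 GB, 2 GB left
disk 3: place 110 GB, 18 GB left
disk 4: place 84 GB, 44 GB left
disk 4: place 42 GB, 2 GB left
disk 2: place 21 GB, 10 GB left
disk 5: place 99 GB, 29 GB left
disk 5: place 23 GB, 6 GB left

5 disks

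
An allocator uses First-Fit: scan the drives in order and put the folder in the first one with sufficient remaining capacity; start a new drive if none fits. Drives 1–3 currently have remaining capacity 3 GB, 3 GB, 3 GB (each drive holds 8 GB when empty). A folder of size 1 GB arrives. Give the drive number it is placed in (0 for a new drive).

1

Drives with room: drive 1 (3 GB), drive 2 (3 GB), drive 3 (3 GB).
The first with room is drive 1.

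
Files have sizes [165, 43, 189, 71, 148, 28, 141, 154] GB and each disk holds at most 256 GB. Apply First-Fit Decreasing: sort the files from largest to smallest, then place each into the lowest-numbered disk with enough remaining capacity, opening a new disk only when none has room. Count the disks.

5 disks

Sorted descending: 189, 165, 154, 148, 141, 71, 43, 28.
disk 1: place 189 GB, 67 GB left
disk 2: place 165 GB, 91 GB left
disk 3: place 154 GB, 102 GB left
disk 4: place 148 GB, 108 GB left
disk 5: place 141 GB, 115 GB left
disk 2: place 71 GB, 20 GB left
disk 1: place 43 GB, 24 GB left
disk 3: place 28 GB, 74 GB left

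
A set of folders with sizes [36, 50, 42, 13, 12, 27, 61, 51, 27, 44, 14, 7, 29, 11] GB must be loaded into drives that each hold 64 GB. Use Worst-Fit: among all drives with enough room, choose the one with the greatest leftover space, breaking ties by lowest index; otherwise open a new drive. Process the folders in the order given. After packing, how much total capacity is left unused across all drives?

drive 1: place 36 GB, 28 GB left
drive 2: place 50 GB, 14 GB left
drive 3: place 42 GB, 22 GB left
drive 1: place 13 GB, 15 GB left
drive 3: place 12 GB, 10 GB left
drive 4: place 27 GB, 37 GB left
drive 5: place 61 GB, 3 GB left
drive 6: place 51 GB, 13 GB left
drive 4: place 27 GB, 10 GB left
drive 7: place 44 GB, 20 GB left
drive 7: place 14 GB, 6 GB left
drive 1: place 7 GB, 8 GB left
drive 8: place 29 GB, 35 GB left
drive 8: place 11 GB, 24 GB left
8 drives × 64 GB = 512 GB; used 424 GB; unused 88 GB.

88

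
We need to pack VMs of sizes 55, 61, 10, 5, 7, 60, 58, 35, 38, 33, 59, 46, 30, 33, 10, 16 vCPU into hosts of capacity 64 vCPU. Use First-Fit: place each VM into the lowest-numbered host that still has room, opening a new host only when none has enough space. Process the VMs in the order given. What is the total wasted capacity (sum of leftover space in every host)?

84

host 1: place 55 vCPU, 9 vCPU left
host 2: place 61 vCPU, 3 vCPU left
host 3: place 10 vCPU, 54 vCPU left
host 1: place 5 vCPU, 4 vCPU left
host 3: place 7 vCPU, 47 vCPU left
host 4: place 60 vCPU, 4 vCPU left
host 5: place 58 vCPU, 6 vCPU left
host 3: place 35 vCPU, 12 vCPU left
host 6: place 38 vCPU, 26 vCPU left
host 7: place 33 vCPU, 31 vCPU left
host 8: place 59 vCPU, 5 vCPU left
host 9: place 46 vCPU, 18 vCPU left
host 7: place 30 vCPU, 1 vCPU left
host 10: place 33 vCPU, 31 vCPU left
host 3: place 10 vCPU, 2 vCPU left
host 6: place 16 vCPU, 10 vCPU left
10 hosts × 64 vCPU = 640 vCPU; used 556 vCPU; unused 84 vCPU.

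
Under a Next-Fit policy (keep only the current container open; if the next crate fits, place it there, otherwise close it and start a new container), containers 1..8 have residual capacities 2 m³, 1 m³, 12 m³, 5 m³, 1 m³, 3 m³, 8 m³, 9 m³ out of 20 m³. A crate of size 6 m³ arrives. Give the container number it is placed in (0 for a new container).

Next-Fit only looks at container 8, which has 9 m³ free.
6 m³ fits there.

8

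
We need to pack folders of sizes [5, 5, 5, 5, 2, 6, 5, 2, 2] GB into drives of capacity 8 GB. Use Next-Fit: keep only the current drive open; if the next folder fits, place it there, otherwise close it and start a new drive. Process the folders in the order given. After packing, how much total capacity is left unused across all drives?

Put 5 GB in drive 1; 3 GB remain.
Put 5 GB in drive 2; 3 GB remain.
Put 5 GB in drive 3; 3 GB remain.
Put 5 GB in drive 4; 3 GB remain.
Put 2 GB in drive 4; 1 GB remain.
Put 6 GB in drive 5; 2 GB remain.
Put 5 GB in drive 6; 3 GB remain.
Put 2 GB in drive 6; 1 GB remain.
Put 2 GB in drive 7; 6 GB remain.
7 drives × 8 GB = 56 GB; used 37 GB; unused 19 GB.

19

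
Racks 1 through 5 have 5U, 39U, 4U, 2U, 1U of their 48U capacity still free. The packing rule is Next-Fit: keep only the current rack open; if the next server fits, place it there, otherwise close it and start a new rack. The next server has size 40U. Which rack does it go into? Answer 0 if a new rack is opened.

Next-Fit only looks at rack 5, which has 1U free.
40U does not fit, so a new rack is opened.

0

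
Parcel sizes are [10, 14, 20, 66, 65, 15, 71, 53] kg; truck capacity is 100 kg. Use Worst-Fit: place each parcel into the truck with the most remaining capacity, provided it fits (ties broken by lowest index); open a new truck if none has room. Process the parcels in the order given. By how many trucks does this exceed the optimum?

1

Worst-Fit: [10,14,20,15] [66] [65] [71] [53] → 5 trucks.
Total size 314 kg; any packing needs at least ⌈314/100⌉ = 4 trucks.
An optimal packing achieves that bound: [71,20] [66,15,14] [65,10] [53] → 4 trucks.
Excess: 5 − 4 = 1.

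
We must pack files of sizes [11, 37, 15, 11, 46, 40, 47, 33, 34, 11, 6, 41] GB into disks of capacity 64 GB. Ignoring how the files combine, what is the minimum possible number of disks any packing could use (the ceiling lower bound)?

Total size = 11 + 37 + 15 + 11 + 46 + 40 + 47 + 33 + 34 + 11 + 6 + 41 = 332 GB.
⌈332 / 64⌉ = 6.

6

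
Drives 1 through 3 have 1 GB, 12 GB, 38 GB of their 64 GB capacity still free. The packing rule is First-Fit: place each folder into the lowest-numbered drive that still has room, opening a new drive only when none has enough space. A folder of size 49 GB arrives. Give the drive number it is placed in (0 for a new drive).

No drive has ≥ 49 GB free, so a new drive is opened.

0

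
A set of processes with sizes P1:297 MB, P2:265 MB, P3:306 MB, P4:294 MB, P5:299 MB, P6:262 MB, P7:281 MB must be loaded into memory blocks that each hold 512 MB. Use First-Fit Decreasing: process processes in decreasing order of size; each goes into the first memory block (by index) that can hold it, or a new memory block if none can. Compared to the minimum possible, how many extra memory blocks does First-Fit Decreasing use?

0

First-Fit Decreasing: [306] [299] [297] [294] [281] [265] [262] → 7 memory blocks.
7 processes exceed 256 MB (half the capacity), and no two of those can share a memory block, so at least 7 memory blocks are needed.
So 7 is already optimal.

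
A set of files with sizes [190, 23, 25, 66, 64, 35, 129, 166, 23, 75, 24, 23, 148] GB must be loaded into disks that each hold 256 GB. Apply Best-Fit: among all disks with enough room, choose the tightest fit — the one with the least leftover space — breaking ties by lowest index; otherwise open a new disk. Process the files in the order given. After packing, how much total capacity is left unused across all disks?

Put 190 GB in disk 1; 66 GB remain.
Put 23 GB in disk 1; 43 GB remain.
Put 25 GB in disk 1; 18 GB remain.
Put 66 GB in disk 2; 190 GB remain.
Put 64 GB in disk 2; 126 GB remain.
Put 35 GB in disk 2; 91 GB remain.
Put 129 GB in disk 3; 127 GB remain.
Put 166 GB in disk 4; 90 GB remain.
Put 23 GB in disk 4; 67 GB remain.
Put 75 GB in disk 2; 16 GB remain.
Put 24 GB in disk 4; 43 GB remain.
Put 23 GB in disk 4; 20 GB remain.
Put 148 GB in disk 5; 108 GB remain.
5 disks × 256 GB = 1280 GB; used 991 GB; unused 289 GB.

289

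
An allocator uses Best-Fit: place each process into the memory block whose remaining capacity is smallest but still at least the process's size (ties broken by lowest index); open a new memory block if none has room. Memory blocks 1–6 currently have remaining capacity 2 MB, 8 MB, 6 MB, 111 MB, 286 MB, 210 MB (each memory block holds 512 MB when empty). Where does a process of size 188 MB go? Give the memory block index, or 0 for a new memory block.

Memory blocks with room: memory block 5 (286 MB), memory block 6 (210 MB).
Tightest fit is memory block 6 with 210 MB free.

6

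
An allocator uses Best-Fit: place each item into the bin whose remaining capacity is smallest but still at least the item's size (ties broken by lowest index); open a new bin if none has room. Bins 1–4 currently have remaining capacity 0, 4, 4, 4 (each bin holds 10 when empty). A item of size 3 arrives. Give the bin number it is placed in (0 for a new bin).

Bins with room: bin 2 (4), bin 3 (4), bin 4 (4).
Tightest fit is bin 2 with 4 free.

2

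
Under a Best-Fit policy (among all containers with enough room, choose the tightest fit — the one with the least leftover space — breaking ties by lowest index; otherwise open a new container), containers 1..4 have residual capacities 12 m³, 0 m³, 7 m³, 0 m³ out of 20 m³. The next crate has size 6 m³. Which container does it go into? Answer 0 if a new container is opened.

Containers with room: container 1 (12 m³), container 3 (7 m³).
Tightest fit is container 3 with 7 m³ free.

3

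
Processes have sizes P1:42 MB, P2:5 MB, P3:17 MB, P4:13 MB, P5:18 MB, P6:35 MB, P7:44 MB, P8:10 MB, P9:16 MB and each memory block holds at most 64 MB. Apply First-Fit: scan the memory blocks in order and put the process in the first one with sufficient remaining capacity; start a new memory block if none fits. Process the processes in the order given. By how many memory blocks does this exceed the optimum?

0

First-Fit: [42,5,17] [13,18,10,16] [35] [44] → 4 memory blocks.
Total size 200 MB; any packing needs at least ⌈200/64⌉ = 4 memory blocks.
So 4 is already optimal.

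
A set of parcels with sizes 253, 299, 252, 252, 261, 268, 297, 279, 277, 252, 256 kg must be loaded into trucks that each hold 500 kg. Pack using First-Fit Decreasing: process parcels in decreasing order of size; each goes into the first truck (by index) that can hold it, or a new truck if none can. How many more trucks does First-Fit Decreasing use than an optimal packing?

First-Fit Decreasing: [299] [297] [279] [277] [268] [261] [256] [253] [252] [252] [252] → 11 trucks.
11 parcels exceed 250 kg (half the capacity), and no two of those can share a truck, so at least 11 trucks are needed.
So 11 is already optimal.

0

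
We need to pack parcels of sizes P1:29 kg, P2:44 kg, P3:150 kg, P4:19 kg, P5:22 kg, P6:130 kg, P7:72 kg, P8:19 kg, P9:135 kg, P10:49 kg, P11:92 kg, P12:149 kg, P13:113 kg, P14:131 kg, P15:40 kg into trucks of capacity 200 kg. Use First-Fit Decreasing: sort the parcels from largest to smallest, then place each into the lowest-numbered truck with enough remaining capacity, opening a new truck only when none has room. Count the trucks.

7

Sorted descending: 150, 149, 135, 131, 130, 113, 92, 72, 49, 44, 40, 29, 22, 19, 19.
Put 150 kg in truck 1; 50 kg remain.
Put 149 kg in truck 2; 51 kg remain.
Put 135 kg in truck 3; 65 kg remain.
Put 131 kg in truck 4; 69 kg remain.
Put 130 kg in truck 5; 70 kg remain.
Put 113 kg in truck 6; 87 kg remain.
Put 92 kg in truck 7; 108 kg remain.
Put 72 kg in truck 6; 15 kg remain.
Put 49 kg in truck 1; 1 kg remain.
Put 44 kg in truck 2; 7 kg remain.
Put 40 kg in truck 3; 25 kg remain.
Put 29 kg in truck 4; 40 kg remain.
Put 22 kg in truck 3; 3 kg remain.
Put 19 kg in truck 4; 21 kg remain.
Put 19 kg in truck 4; 2 kg remain.
Final trucks: [150,49] [149,44] [135,40,22] [131,29,19,19] [130] [113,72] [92].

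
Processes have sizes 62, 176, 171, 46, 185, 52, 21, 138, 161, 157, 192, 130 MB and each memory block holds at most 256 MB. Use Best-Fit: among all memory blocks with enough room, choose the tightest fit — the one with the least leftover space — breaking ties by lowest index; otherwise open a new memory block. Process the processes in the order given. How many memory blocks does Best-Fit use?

8 memory blocks

memory block 1: place 62 MB, 194 MB left
memory block 1: place 176 MB, 18 MB left
memory block 2: place 171 MB, 85 MB left
memory block 2: place 46 MB, 39 MB left
memory block 3: place 185 MB, 71 MB left
memory block 3: place 52 MB, 19 MB left
memory block 2: place 21 MB, 18 MB left
memory block 4: place 138 MB, 118 MB left
memory block 5: place 161 MB, 95 MB left
memory block 6: place 157 MB, 99 MB left
memory block 7: place 192 MB, 64 MB left
memory block 8: place 130 MB, 126 MB left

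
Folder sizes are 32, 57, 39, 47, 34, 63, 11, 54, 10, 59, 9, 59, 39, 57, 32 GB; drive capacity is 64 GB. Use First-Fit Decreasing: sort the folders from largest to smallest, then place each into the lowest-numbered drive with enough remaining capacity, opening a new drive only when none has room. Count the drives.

Sorted descending: 63, 59, 59, 57, 57, 54, 47, 39, 39, 34, 32, 32, 11, 10, 9.
Put 63 GB in drive 1; 1 GB remain.
Put 59 GB in drive 2; 5 GB remain.
Put 59 GB in drive 3; 5 GB remain.
Put 57 GB in drive 4; 7 GB remain.
Put 57 GB in drive 5; 7 GB remain.
Put 54 GB in drive 6; 10 GB remain.
Put 47 GB in drive 7; 17 GB remain.
Put 39 GB in drive 8; 25 GB remain.
Put 39 GB in drive 9; 25 GB remain.
Put 34 GB in drive 10; 30 GB remain.
Put 32 GB in drive 11; 32 GB remain.
Put 32 GB in drive 11; 0 GB remain.
Put 11 GB in drive 7; 6 GB remain.
Put 10 GB in drive 6; 0 GB remain.
Put 9 GB in drive 8; 16 GB remain.

11 drives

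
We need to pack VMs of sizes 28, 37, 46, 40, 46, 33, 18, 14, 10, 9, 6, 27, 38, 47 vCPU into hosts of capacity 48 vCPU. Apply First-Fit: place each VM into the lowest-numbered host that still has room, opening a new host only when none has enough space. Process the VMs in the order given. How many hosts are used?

Put 28 vCPU in host 1; 20 vCPU remain.
Put 37 vCPU in host 2; 11 vCPU remain.
Put 46 vCPU in host 3; 2 vCPU remain.
Put 40 vCPU in host 4; 8 vCPU remain.
Put 46 vCPU in host 5; 2 vCPU remain.
Put 33 vCPU in host 6; 15 vCPU remain.
Put 18 vCPU in host 1; 2 vCPU remain.
Put 14 vCPU in host 6; 1 vCPU remain.
Put 10 vCPU in host 2; 1 vCPU remain.
Put 9 vCPU in host 7; 39 vCPU remain.
Put 6 vCPU in host 4; 2 vCPU remain.
Put 27 vCPU in host 7; 12 vCPU remain.
Put 38 vCPU in host 8; 10 vCPU remain.
Put 47 vCPU in host 9; 1 vCPU remain.
Final hosts: [28,18] [37,10] [46] [40,6] [46] [33,14] [9,27] [38] [47].

9 hosts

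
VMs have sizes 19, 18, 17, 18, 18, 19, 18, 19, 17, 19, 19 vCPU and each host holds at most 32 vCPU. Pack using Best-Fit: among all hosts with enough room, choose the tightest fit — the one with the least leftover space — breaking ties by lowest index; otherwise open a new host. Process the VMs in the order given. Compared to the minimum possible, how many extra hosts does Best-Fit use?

0

Best-Fit: [19] [18] [17] [18] [18] [19] [18] [19] [17] [19] [19] → 11 hosts.
11 VMs exceed 16 vCPU (half the capacity), and no two of those can share a host, so at least 11 hosts are needed.
So 11 is already optimal.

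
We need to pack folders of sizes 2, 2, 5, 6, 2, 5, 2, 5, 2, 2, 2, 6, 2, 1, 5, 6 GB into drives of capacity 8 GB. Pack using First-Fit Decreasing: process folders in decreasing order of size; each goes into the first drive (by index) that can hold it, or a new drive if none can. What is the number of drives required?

Sorted descending: 6, 6, 6, 5, 5, 5, 5, 2, 2, 2, 2, 2, 2, 2, 2, 1.
Put 6 GB in drive 1; 2 GB remain.
Put 6 GB in drive 2; 2 GB remain.
Put 6 GB in drive 3; 2 GB remain.
Put 5 GB in drive 4; 3 GB remain.
Put 5 GB in drive 5; 3 GB remain.
Put 5 GB in drive 6; 3 GB remain.
Put 5 GB in drive 7; 3 GB remain.
Put 2 GB in drive 1; 0 GB remain.
Put 2 GB in drive 2; 0 GB remain.
Put 2 GB in drive 3; 0 GB remain.
Put 2 GB in drive 4; 1 GB remain.
Put 2 GB in drive 5; 1 GB remain.
Put 2 GB in drive 6; 1 GB remain.
Put 2 GB in drive 7; 1 GB remain.
Put 2 GB in drive 8; 6 GB remain.
Put 1 GB in drive 4; 0 GB remain.
Final drives: [6,2] [6,2] [6,2] [5,2,1] [5,2] [5,2] [5,2] [2].

8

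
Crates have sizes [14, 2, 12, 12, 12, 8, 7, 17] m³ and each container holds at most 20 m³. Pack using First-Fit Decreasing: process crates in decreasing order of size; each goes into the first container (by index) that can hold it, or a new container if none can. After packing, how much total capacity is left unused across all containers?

Sorted descending: 17, 14, 12, 12, 12, 8, 7, 2.
17 m³ → container 1 (remaining 3 m³)
14 m³ → container 2 (remaining 6 m³)
12 m³ → container 3 (remaining 8 m³)
12 m³ → container 4 (remaining 8 m³)
12 m³ → container 5 (remaining 8 m³)
8 m³ → container 3 (remaining 0 m³)
7 m³ → container 4 (remaining 1 m³)
2 m³ → container 1 (remaining 1 m³)
5 containers × 20 m³ = 100 m³; used 84 m³; unused 16 m³.

16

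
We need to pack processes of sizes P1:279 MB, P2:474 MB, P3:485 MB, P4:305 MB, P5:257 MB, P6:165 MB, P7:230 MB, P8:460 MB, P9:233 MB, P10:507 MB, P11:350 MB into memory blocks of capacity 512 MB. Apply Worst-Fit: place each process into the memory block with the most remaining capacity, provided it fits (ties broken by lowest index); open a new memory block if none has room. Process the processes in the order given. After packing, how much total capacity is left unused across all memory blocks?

863

memory block 1: place P1 (279 MB), 233 MB left
memory block 2: place P2 (474 MB), 38 MB left
memory block 3: place P3 (485 MB), 27 MB left
memory block 4: place P4 (305 MB), 207 MB left
memory block 5: place P5 (257 MB), 255 MB left
memory block 5: place P6 (165 MB), 90 MB left
memory block 1: place P7 (230 MB), 3 MB left
memory block 6: place P8 (460 MB), 52 MB left
memory block 7: place P9 (233 MB), 279 MB left
memory block 8: place P10 (507 MB), 5 MB left
memory block 9: place P11 (350 MB), 162 MB left
9 memory blocks × 512 MB = 4608 MB; used 3745 MB; unused 863 MB.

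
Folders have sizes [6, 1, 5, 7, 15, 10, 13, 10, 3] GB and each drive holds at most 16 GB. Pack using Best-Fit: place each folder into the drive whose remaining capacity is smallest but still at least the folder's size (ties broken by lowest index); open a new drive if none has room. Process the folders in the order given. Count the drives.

6 drives

Put 6 GB in drive 1; 10 GB remain.
Put 1 GB in drive 1; 9 GB remain.
Put 5 GB in drive 1; 4 GB remain.
Put 7 GB in drive 2; 9 GB remain.
Put 15 GB in drive 3; 1 GB remain.
Put 10 GB in drive 4; 6 GB remain.
Put 13 GB in drive 5; 3 GB remain.
Put 10 GB in drive 6; 6 GB remain.
Put 3 GB in drive 5; 0 GB remain.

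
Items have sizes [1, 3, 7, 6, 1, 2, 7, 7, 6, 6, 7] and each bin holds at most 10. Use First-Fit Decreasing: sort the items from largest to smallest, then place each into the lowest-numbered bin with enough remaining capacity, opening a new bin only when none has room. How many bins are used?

7 bins

Sorted descending: 7, 7, 7, 7, 6, 6, 6, 3, 2, 1, 1.
bin 1: place 7, 3 left
bin 2: place 7, 3 left
bin 3: place 7, 3 left
bin 4: place 7, 3 left
bin 5: place 6, 4 left
bin 6: place 6, 4 left
bin 7: place 6, 4 left
bin 1: place 3, 0 left
bin 2: place 2, 1 left
bin 2: place 1, 0 left
bin 3: place 1, 2 left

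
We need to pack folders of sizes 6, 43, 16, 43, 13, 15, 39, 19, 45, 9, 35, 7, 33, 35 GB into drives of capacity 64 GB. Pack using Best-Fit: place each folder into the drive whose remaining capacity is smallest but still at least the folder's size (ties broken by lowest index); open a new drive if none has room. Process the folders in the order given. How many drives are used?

drive 1: place 6 GB, 58 GB left
drive 1: place 43 GB, 15 GB left
drive 2: place 16 GB, 48 GB left
drive 2: place 43 GB, 5 GB left
drive 1: place 13 GB, 2 GB left
drive 3: place 15 GB, 49 GB left
drive 3: place 39 GB, 10 GB left
drive 4: place 19 GB, 45 GB left
drive 4: place 45 GB, 0 GB left
drive 3: place 9 GB, 1 GB left
drive 5: place 35 GB, 29 GB left
drive 5: place 7 GB, 22 GB left
drive 6: place 33 GB, 31 GB left
drive 7: place 35 GB, 29 GB left

7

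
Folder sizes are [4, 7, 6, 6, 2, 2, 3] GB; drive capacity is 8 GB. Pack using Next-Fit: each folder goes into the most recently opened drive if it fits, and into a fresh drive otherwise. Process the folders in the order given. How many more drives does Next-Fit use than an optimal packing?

Next-Fit: [4] [7] [6] [6,2] [2,3] → 5 drives.
Total size 30 GB; any packing needs at least ⌈30/8⌉ = 4 drives.
An optimal packing achieves that bound: [7] [6,2] [6,2] [4,3] → 4 drives.
Excess: 5 − 4 = 1.

1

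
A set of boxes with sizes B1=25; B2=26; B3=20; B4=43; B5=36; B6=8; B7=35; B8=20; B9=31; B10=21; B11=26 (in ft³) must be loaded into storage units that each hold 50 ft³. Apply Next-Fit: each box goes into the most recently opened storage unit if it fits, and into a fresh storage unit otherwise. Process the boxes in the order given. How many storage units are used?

Put B1 (25 ft³) in storage unit 1; 25 ft³ remain.
Put B2 (26 ft³) in storage unit 2; 24 ft³ remain.
Put B3 (20 ft³) in storage unit 2; 4 ft³ remain.
Put B4 (43 ft³) in storage unit 3; 7 ft³ remain.
Put B5 (36 ft³) in storage unit 4; 14 ft³ remain.
Put B6 (8 ft³) in storage unit 4; 6 ft³ remain.
Put B7 (35 ft³) in storage unit 5; 15 ft³ remain.
Put B8 (20 ft³) in storage unit 6; 30 ft³ remain.
Put B9 (31 ft³) in storage unit 7; 19 ft³ remain.
Put B10 (21 ft³) in storage unit 8; 29 ft³ remain.
Put B11 (26 ft³) in storage unit 8; 3 ft³ remain.
Final storage units: [25] [26,20] [43] [36,8] [35] [20] [31] [21,26].

8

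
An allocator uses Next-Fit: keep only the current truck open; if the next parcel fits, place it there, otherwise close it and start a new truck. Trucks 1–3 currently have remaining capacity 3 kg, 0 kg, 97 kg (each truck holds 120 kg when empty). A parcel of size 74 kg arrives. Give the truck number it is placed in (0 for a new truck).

3

Next-Fit only looks at truck 3, which has 97 kg free.
74 kg fits there.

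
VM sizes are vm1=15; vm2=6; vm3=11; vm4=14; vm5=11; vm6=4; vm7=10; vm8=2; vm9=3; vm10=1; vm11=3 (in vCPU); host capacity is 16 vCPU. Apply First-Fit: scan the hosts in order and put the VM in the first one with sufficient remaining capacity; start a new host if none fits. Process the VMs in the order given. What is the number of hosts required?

6

vm1 (15 vCPU) → host 1 (remaining 1 vCPU)
vm2 (6 vCPU) → host 2 (remaining 10 vCPU)
vm3 (11 vCPU) → host 3 (remaining 5 vCPU)
vm4 (14 vCPU) → host 4 (remaining 2 vCPU)
vm5 (11 vCPU) → host 5 (remaining 5 vCPU)
vm6 (4 vCPU) → host 2 (remaining 6 vCPU)
vm7 (10 vCPU) → host 6 (remaining 6 vCPU)
vm8 (2 vCPU) → host 2 (remaining 4 vCPU)
vm9 (3 vCPU) → host 2 (remaining 1 vCPU)
vm10 (1 vCPU) → host 1 (remaining 0 vCPU)
vm11 (3 vCPU) → host 3 (remaining 2 vCPU)
Final hosts: [15,1] [6,4,2,3] [11,3] [14] [11] [10].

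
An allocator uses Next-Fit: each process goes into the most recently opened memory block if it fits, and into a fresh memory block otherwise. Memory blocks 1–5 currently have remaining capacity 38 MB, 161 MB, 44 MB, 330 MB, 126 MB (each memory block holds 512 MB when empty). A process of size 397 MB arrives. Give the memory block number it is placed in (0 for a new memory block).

0

Next-Fit only looks at memory block 5, which has 126 MB free.
397 MB does not fit, so a new memory block is opened.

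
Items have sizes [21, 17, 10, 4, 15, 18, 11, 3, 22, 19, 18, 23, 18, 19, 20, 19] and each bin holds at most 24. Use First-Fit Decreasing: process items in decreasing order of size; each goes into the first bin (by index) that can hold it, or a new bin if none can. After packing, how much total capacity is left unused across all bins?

Sorted descending: 23, 22, 21, 20, 19, 19, 19, 18, 18, 18, 17, 15, 11, 10, 4, 3.
23 → bin 1 (remaining 1)
22 → bin 2 (remaining 2)
21 → bin 3 (remaining 3)
20 → bin 4 (remaining 4)
19 → bin 5 (remaining 5)
19 → bin 6 (remaining 5)
19 → bin 7 (remaining 5)
18 → bin 8 (remaining 6)
18 → bin 9 (remaining 6)
18 → bin 10 (remaining 6)
17 → bin 11 (remaining 7)
15 → bin 12 (remaining 9)
11 → bin 13 (remaining 13)
10 → bin 13 (remaining 3)
4 → bin 4 (remaining 0)
3 → bin 3 (remaining 0)
13 bins × 24 = 312; used 257; unused 55.

55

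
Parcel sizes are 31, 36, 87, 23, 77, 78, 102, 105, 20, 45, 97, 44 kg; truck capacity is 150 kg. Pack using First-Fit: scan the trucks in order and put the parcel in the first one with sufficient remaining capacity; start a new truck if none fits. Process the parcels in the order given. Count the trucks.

7

truck 1: place 31 kg, 119 kg left
truck 1: place 36 kg, 83 kg left
truck 2: place 87 kg, 63 kg left
truck 1: place 23 kg, 60 kg left
truck 3: place 77 kg, 73 kg left
truck 4: place 78 kg, 72 kg left
truck 5: place 102 kg, 48 kg left
truck 6: place 105 kg, 45 kg left
truck 1: place 20 kg, 40 kg left
truck 2: place 45 kg, 18 kg left
truck 7: place 97 kg, 53 kg left
truck 3: place 44 kg, 29 kg left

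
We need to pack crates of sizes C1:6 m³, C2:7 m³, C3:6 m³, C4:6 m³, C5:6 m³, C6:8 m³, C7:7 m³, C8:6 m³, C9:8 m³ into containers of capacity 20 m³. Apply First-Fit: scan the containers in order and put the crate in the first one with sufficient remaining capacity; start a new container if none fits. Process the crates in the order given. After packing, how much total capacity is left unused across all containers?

20

container 1: place C1 (6 m³), 14 m³ left
container 1: place C2 (7 m³), 7 m³ left
container 1: place C3 (6 m³), 1 m³ left
container 2: place C4 (6 m³), 14 m³ left
container 2: place C5 (6 m³), 8 m³ left
container 2: place C6 (8 m³), 0 m³ left
container 3: place C7 (7 m³), 13 m³ left
container 3: place C8 (6 m³), 7 m³ left
container 4: place C9 (8 m³), 12 m³ left
4 containers × 20 m³ = 80 m³; used 60 m³; unused 20 m³.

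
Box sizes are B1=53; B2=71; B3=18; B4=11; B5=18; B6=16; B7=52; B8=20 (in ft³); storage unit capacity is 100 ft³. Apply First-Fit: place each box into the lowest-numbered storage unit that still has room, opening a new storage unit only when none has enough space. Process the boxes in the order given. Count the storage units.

B1 (53 ft³) → storage unit 1 (remaining 47 ft³)
B2 (71 ft³) → storage unit 2 (remaining 29 ft³)
B3 (18 ft³) → storage unit 1 (remaining 29 ft³)
B4 (11 ft³) → storage unit 1 (remaining 18 ft³)
B5 (18 ft³) → storage unit 1 (remaining 0 ft³)
B6 (16 ft³) → storage unit 2 (remaining 13 ft³)
B7 (52 ft³) → storage unit 3 (remaining 48 ft³)
B8 (20 ft³) → storage unit 3 (remaining 28 ft³)
Final storage units: [53,18,11,18] [71,16] [52,20].

3 storage units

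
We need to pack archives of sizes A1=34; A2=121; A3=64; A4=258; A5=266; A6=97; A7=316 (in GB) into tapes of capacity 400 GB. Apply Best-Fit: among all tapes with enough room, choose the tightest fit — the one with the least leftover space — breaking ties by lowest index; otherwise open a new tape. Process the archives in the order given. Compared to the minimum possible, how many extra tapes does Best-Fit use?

Best-Fit: [34,121,64] [258] [266,97] [316] → 4 tapes.
Total size 1156 GB; any packing needs at least ⌈1156/400⌉ = 3 tapes.
An optimal packing achieves that bound: [316,64] [266,121] [258,97,34] → 3 tapes.
Excess: 4 − 3 = 1.

1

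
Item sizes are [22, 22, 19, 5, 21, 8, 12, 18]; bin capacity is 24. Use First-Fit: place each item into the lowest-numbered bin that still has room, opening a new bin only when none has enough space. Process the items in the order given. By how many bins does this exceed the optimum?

First-Fit: [22] [22] [19,5] [21] [8,12] [18] → 6 bins.
Total size 127; any packing needs at least ⌈127/24⌉ = 6 bins.
So 6 is already optimal.

0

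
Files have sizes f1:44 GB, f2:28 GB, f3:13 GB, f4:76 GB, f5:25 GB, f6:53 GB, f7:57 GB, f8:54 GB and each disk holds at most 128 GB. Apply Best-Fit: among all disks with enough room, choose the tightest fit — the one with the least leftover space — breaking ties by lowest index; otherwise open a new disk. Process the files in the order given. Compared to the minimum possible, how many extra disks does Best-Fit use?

1

Best-Fit: [44,28,13,25] [76] [53,57] [54] → 4 disks.
Total size 350 GB; any packing needs at least ⌈350/128⌉ = 3 disks.
An optimal packing achieves that bound: [76,44] [57,54,13] [53,28,25] → 3 disks.
Excess: 4 − 3 = 1.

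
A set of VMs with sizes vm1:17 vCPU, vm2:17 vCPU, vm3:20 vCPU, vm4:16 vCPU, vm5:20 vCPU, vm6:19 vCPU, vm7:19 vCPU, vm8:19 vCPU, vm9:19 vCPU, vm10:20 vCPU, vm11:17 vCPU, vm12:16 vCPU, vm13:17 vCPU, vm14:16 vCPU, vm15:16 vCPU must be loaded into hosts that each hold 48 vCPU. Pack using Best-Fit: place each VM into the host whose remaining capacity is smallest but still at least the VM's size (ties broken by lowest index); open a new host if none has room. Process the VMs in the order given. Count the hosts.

8

Put vm1 (17 vCPU) in host 1; 31 vCPU remain.
Put vm2 (17 vCPU) in host 1; 14 vCPU remain.
Put vm3 (20 vCPU) in host 2; 28 vCPU remain.
Put vm4 (16 vCPU) in host 2; 12 vCPU remain.
Put vm5 (20 vCPU) in host 3; 28 vCPU remain.
Put vm6 (19 vCPU) in host 3; 9 vCPU remain.
Put vm7 (19 vCPU) in host 4; 29 vCPU remain.
Put vm8 (19 vCPU) in host 4; 10 vCPU remain.
Put vm9 (19 vCPU) in host 5; 29 vCPU remain.
Put vm10 (20 vCPU) in host 5; 9 vCPU remain.
Put vm11 (17 vCPU) in host 6; 31 vCPU remain.
Put vm12 (16 vCPU) in host 6; 15 vCPU remain.
Put vm13 (17 vCPU) in host 7; 31 vCPU remain.
Put vm14 (16 vCPU) in host 7; 15 vCPU remain.
Put vm15 (16 vCPU) in host 8; 32 vCPU remain.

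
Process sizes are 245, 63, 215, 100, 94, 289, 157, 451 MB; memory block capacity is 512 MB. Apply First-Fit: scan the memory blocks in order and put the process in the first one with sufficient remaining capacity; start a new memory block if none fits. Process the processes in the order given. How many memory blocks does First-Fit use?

4 memory blocks

245 MB → memory block 1 (remaining 267 MB)
63 MB → memory block 1 (remaining 204 MB)
215 MB → memory block 2 (remaining 297 MB)
100 MB → memory block 1 (remaining 104 MB)
94 MB → memory block 1 (remaining 10 MB)
289 MB → memory block 2 (remaining 8 MB)
157 MB → memory block 3 (remaining 355 MB)
451 MB → memory block 4 (remaining 61 MB)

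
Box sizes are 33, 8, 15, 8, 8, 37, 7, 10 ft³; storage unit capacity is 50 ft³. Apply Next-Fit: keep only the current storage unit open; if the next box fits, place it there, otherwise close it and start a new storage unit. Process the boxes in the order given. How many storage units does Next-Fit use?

4

storage unit 1: place 33 ft³, 17 ft³ left
storage unit 1: place 8 ft³, 9 ft³ left
storage unit 2: place 15 ft³, 35 ft³ left
storage unit 2: place 8 ft³, 27 ft³ left
storage unit 2: place 8 ft³, 19 ft³ left
storage unit 3: place 37 ft³, 13 ft³ left
storage unit 3: place 7 ft³, 6 ft³ left
storage unit 4: place 10 ft³, 40 ft³ left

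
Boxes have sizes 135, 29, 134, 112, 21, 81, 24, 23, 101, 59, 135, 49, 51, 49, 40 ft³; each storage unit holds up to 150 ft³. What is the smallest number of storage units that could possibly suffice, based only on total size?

Total size = 135 + 29 + 134 + 112 + 21 + 81 + 24 + 23 + 101 + 59 + 135 + 49 + 51 + 49 + 40 = 1043 ft³.
⌈1043 / 150⌉ = 7.

7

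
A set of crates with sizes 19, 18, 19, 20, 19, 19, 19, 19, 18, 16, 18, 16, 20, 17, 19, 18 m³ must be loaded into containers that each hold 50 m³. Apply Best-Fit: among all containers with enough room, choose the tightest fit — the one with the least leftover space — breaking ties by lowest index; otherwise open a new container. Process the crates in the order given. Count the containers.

8

19 m³ → container 1 (remaining 31 m³)
18 m³ → container 1 (remaining 13 m³)
19 m³ → container 2 (remaining 31 m³)
20 m³ → container 2 (remaining 11 m³)
19 m³ → container 3 (remaining 31 m³)
19 m³ → container 3 (remaining 12 m³)
19 m³ → container 4 (remaining 31 m³)
19 m³ → container 4 (remaining 12 m³)
18 m³ → container 5 (remaining 32 m³)
16 m³ → container 5 (remaining 16 m³)
18 m³ → container 6 (remaining 32 m³)
16 m³ → container 5 (remaining 0 m³)
20 m³ → container 6 (remaining 12 m³)
17 m³ → container 7 (remaining 33 m³)
19 m³ → container 7 (remaining 14 m³)
18 m³ → container 8 (remaining 32 m³)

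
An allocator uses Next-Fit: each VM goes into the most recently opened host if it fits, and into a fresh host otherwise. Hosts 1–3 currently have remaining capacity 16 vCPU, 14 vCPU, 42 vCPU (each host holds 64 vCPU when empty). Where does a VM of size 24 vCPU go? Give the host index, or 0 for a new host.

3

Next-Fit only looks at host 3, which has 42 vCPU free.
24 vCPU fits there.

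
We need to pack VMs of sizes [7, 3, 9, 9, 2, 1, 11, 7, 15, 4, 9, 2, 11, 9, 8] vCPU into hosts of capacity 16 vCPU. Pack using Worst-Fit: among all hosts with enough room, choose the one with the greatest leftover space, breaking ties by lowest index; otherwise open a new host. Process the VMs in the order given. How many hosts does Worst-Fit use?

host 1: place 7 vCPU, 9 vCPU left
host 1: place 3 vCPU, 6 vCPU left
host 2: place 9 vCPU, 7 vCPU left
host 3: place 9 vCPU, 7 vCPU left
host 2: place 2 vCPU, 5 vCPU left
host 3: place 1 vCPU, 6 vCPU left
host 4: place 11 vCPU, 5 vCPU left
host 5: place 7 vCPU, 9 vCPU left
host 6: place 15 vCPU, 1 vCPU left
host 5: place 4 vCPU, 5 vCPU left
host 7: place 9 vCPU, 7 vCPU left
host 7: place 2 vCPU, 5 vCPU left
host 8: place 11 vCPU, 5 vCPU left
host 9: place 9 vCPU, 7 vCPU left
host 10: place 8 vCPU, 8 vCPU left

10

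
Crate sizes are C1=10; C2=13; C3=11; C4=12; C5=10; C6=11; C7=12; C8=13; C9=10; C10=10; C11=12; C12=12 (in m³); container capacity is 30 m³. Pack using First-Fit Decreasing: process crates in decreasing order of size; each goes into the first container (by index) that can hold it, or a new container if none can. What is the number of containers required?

6

Sorted descending: 13, 13, 12, 12, 12, 12, 11, 11, 10, 10, 10, 10.
13 m³ → container 1 (remaining 17 m³)
13 m³ → container 1 (remaining 4 m³)
12 m³ → container 2 (remaining 18 m³)
12 m³ → container 2 (remaining 6 m³)
12 m³ → container 3 (remaining 18 m³)
12 m³ → container 3 (remaining 6 m³)
11 m³ → container 4 (remaining 19 m³)
11 m³ → container 4 (remaining 8 m³)
10 m³ → container 5 (remaining 20 m³)
10 m³ → container 5 (remaining 10 m³)
10 m³ → container 5 (remaining 0 m³)
10 m³ → container 6 (remaining 20 m³)
Final containers: [13,13] [12,12] [12,12] [11,11] [10,10,10] [10].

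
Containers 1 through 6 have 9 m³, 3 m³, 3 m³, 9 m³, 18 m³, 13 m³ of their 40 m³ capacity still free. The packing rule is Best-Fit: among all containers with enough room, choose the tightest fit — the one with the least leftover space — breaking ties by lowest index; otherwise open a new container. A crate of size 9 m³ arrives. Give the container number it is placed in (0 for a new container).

Containers with room: container 1 (9 m³), container 4 (9 m³), container 5 (18 m³), container 6 (13 m³).
Tightest fit is container 1 with 9 m³ free.

1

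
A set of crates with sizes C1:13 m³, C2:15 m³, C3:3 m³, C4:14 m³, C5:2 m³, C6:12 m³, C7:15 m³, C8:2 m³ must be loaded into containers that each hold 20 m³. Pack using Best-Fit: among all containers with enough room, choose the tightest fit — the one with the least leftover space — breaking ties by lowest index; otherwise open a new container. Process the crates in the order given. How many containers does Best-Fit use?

Put C1 (13 m³) in container 1; 7 m³ remain.
Put C2 (15 m³) in container 2; 5 m³ remain.
Put C3 (3 m³) in container 2; 2 m³ remain.
Put C4 (14 m³) in container 3; 6 m³ remain.
Put C5 (2 m³) in container 2; 0 m³ remain.
Put C6 (12 m³) in container 4; 8 m³ remain.
Put C7 (15 m³) in container 5; 5 m³ remain.
Put C8 (2 m³) in container 5; 3 m³ remain.

5 containers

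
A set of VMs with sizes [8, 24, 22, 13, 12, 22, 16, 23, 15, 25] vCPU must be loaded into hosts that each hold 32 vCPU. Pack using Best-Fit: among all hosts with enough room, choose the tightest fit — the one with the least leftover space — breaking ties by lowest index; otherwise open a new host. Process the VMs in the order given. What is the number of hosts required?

host 1: place 8 vCPU, 24 vCPU left
host 1: place 24 vCPU, 0 vCPU left
host 2: place 22 vCPU, 10 vCPU left
host 3: place 13 vCPU, 19 vCPU left
host 3: place 12 vCPU, 7 vCPU left
host 4: place 22 vCPU, 10 vCPU left
host 5: place 16 vCPU, 16 vCPU left
host 6: place 23 vCPU, 9 vCPU left
host 5: place 15 vCPU, 1 vCPU left
host 7: place 25 vCPU, 7 vCPU left
Final hosts: [8,24] [22] [13,12] [22] [16,15] [23] [25].

7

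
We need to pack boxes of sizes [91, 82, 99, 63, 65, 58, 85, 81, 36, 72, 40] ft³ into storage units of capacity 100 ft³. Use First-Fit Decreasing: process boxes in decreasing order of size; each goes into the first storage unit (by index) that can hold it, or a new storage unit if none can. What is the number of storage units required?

Sorted descending: 99, 91, 85, 82, 81, 72, 65, 63, 58, 40, 36.
Put 99 ft³ in storage unit 1; 1 ft³ remain.
Put 91 ft³ in storage unit 2; 9 ft³ remain.
Put 85 ft³ in storage unit 3; 15 ft³ remain.
Put 82 ft³ in storage unit 4; 18 ft³ remain.
Put 81 ft³ in storage unit 5; 19 ft³ remain.
Put 72 ft³ in storage unit 6; 28 ft³ remain.
Put 65 ft³ in storage unit 7; 35 ft³ remain.
Put 63 ft³ in storage unit 8; 37 ft³ remain.
Put 58 ft³ in storage unit 9; 42 ft³ remain.
Put 40 ft³ in storage unit 9; 2 ft³ remain.
Put 36 ft³ in storage unit 8; 1 ft³ remain.

9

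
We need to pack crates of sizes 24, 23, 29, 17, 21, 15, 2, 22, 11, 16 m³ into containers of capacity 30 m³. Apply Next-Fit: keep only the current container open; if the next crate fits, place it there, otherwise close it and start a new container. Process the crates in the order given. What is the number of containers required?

8

Put 24 m³ in container 1; 6 m³ remain.
Put 23 m³ in container 2; 7 m³ remain.
Put 29 m³ in container 3; 1 m³ remain.
Put 17 m³ in container 4; 13 m³ remain.
Put 21 m³ in container 5; 9 m³ remain.
Put 15 m³ in container 6; 15 m³ remain.
Put 2 m³ in container 6; 13 m³ remain.
Put 22 m³ in container 7; 8 m³ remain.
Put 11 m³ in container 8; 19 m³ remain.
Put 16 m³ in container 8; 3 m³ remain.
Final containers: [24] [23] [29] [17] [21] [15,2] [22] [11,16].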